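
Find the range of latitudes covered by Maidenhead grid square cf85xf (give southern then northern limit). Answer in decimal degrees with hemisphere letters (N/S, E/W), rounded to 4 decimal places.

Field C=2, F=5: +2·20° lon, +5·10° lat → SW at lon -140°, lat -40°.
Square 8, 5: +8·2° lon, +5·1° lat → SW at lon -124°, lat -35°.
Subsquare x=23, f=5: +23·0.0833333° lon, +5·0.0416667° lat → SW at lon -122.083°, lat -34.7917°.
Cell spans 0.0833333° lon × 0.0416667° lat.
south 34.7917° S, north 34.7500° S.

34.7917° S, 34.7500° S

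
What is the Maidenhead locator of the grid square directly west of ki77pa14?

Longitude extended square 1; −1 → 0.
The latitude characters are unchanged.

KI77pa04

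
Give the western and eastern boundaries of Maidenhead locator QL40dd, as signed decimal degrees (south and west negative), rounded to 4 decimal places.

148.2500, 148.3333

Field Q=16, L=11: +16·20° lon, +11·10° lat → SW at lon 140°, lat 20°.
Square 4, 0: +4·2° lon, +0·1° lat → SW at lon 148°, lat 20°.
Subsquare d=3, d=3: +3·0.0833333° lon, +3·0.0416667° lat → SW at lon 148.25°, lat 20.125°.
Cell spans 0.0833333° lon × 0.0416667° lat.
west 148.2500, east 148.3333.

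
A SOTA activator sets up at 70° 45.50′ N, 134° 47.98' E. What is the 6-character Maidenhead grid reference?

Offset from 180°W / 90°S: lon 314.7997°, lat 160.7583°.
Field (20°×10°, letters A–R): lon ⌊314.7997/20⌋ = 15 → P; lat ⌊160.7583/10⌋ = 16 → Q.
Square (2°×1°, digits 0–9): lon ⌊14.7997/2⌋ = 7; lat ⌊0.7583/1⌋ = 0.
Subsquare (5′×2.5′, letters a–x): lon ⌊0.7997/0.0833333⌋ = 9 → j; lat ⌊0.7583/0.0416667⌋ = 18 → s.

PQ70js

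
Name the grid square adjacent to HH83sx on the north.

Latitude subsquare x = 23; +1 → 24, wraps to 0 = a, carry into square.
Latitude square 3; +1 → 4.
The longitude characters are unchanged.

HH84sa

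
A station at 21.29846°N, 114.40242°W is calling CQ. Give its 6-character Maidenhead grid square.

DL21th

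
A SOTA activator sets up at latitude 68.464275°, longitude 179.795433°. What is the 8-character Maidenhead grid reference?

RP98vl51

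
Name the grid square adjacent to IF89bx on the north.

IG80ba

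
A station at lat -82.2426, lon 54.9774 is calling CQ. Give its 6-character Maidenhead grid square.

Add 180° to longitude and 90° to latitude: 234.9774, 7.7574.
Field (20°×10°, letters A–R): 234.9774/20 → 11 → L, 7.7574/10 → 0 → A; chars LA.
Square (2°×1°, digits 0–9): 14.9774/2 → 7, 7.7574/1 → 7; chars 77.
Subsquare (5′×2.5′, letters a–x): 0.9774/0.0833333 → 11 → l, 0.7574/0.0416667 → 18 → s; chars ls.

LA77ls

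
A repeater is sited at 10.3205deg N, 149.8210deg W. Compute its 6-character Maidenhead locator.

Add 180° to longitude and 90° to latitude: 30.1790, 100.3205.
Field (20°×10°, letters A–R): 30.1790/20 → 1 → B, 100.3205/10 → 10 → K; chars BK.
Square (2°×1°, digits 0–9): 10.1790/2 → 5, 0.3205/1 → 0; chars 50.
Subsquare (5′×2.5′, letters a–x): 0.1790/0.0833333 → 2 → c, 0.3205/0.0416667 → 7 → h; chars ch.

BK50ch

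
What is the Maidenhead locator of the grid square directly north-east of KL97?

Longitude square 9; +1 → 10, wraps to 0, carry into field.
Longitude field K = 10; +1 → 11 = L.
Latitude square 7; +1 → 8.

LL08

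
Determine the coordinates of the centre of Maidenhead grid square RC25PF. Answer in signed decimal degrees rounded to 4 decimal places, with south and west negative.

-64.7708, 165.2917

Field R=17, C=2: +17·20° lon, +2·10° lat → SW at lon 160°, lat -70°.
Square 2, 5: +2·2° lon, +5·1° lat → SW at lon 164°, lat -65°.
Subsquare p=15, f=5: +15·0.0833333° lon, +5·0.0416667° lat → SW at lon 165.25°, lat -64.7917°.
Cell spans 0.0833333° lon × 0.0416667° lat. Centre is SW corner plus half of each.
latitude -64.7708, longitude 165.2917.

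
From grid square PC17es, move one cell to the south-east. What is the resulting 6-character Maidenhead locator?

PC17fr

Longitude subsquare e = 4; +1 → 5 = f.
Latitude subsquare s = 18; −1 → 17 = r.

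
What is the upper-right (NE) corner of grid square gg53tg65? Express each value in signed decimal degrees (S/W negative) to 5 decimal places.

Field G=6, G=6: +6·20° lon, +6·10° lat → SW at lon -60°, lat -30°.
Square 5, 3: +5·2° lon, +3·1° lat → SW at lon -50°, lat -27°.
Subsquare t=19, g=6: +19·0.0833333° lon, +6·0.0416667° lat → SW at lon -48.4167°, lat -26.75°.
Extended square 6, 5: +6·0.00833333° lon, +5·0.00416667° lat → SW at lon -48.3667°, lat -26.7292°.
Cell spans 0.00833333° lon × 0.00416667° lat. NE corner is SW corner plus one full cell.
latitude -26.72500, longitude -48.35833.

-26.72500, -48.35833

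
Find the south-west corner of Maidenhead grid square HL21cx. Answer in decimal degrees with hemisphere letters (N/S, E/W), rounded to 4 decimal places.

21.9583° N, 35.8333° W

Field H=7, L=11: +7·20° lon, +11·10° lat → SW at lon -40°, lat 20°.
Square 2, 1: +2·2° lon, +1·1° lat → SW at lon -36°, lat 21°.
Subsquare c=2, x=23: +2·0.0833333° lon, +23·0.0416667° lat → SW at lon -35.8333°, lat 21.9583°.
latitude 21.9583° N, longitude 35.8333° W.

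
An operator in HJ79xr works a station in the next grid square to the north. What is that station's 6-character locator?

Latitude subsquare r = 17; +1 → 18 = s.
The longitude characters are unchanged.

HJ79xs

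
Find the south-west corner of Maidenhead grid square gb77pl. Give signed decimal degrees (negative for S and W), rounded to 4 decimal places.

Field G=6, B=1: +6·20° lon, +1·10° lat → SW at lon -60°, lat -80°.
Square 7, 7: +7·2° lon, +7·1° lat → SW at lon -46°, lat -73°.
Subsquare p=15, l=11: +15·0.0833333° lon, +11·0.0416667° lat → SW at lon -44.75°, lat -72.5417°.
latitude -72.5417, longitude -44.7500.

-72.5417, -44.7500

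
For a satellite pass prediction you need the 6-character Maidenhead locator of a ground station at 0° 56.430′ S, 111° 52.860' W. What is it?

Add 180° to longitude and 90° to latitude: 68.1190, 89.0595.
Field: lon ⌊68.1190/20⌋ = 3 → D; lat ⌊89.0595/10⌋ = 8 → I.
Square: lon ⌊8.1190/2⌋ = 4; lat ⌊9.0595/1⌋ = 9.
Subsquare: lon ⌊0.1190/0.0833333⌋ = 1 → b; lat ⌊0.0595/0.0416667⌋ = 1 → b.

DI49bb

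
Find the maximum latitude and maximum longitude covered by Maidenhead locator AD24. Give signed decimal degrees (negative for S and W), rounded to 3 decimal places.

-55.000, -174.000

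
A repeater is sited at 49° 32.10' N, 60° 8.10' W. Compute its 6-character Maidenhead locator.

FN99wm

Offset from 180°W / 90°S: lon 119.8650°, lat 139.5350°.
Field: 119.8650/20 → 5 → F, 139.5350/10 → 13 → N; chars FN.
Square: 19.8650/2 → 9, 9.5350/1 → 9; chars 99.
Subsquare: 1.8650/0.0833333 → 22 → w, 0.5350/0.0416667 → 12 → m; chars wm.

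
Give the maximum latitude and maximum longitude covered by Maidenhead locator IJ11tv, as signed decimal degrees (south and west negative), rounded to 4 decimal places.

1.9167, -16.3333

Field I=8, J=9: +8·20° lon, +9·10° lat → SW at lon -20°, lat 0°.
Square 1, 1: +1·2° lon, +1·1° lat → SW at lon -18°, lat 1°.
Subsquare t=19, v=21: +19·0.0833333° lon, +21·0.0416667° lat → SW at lon -16.4167°, lat 1.875°.
Cell spans 0.0833333° lon × 0.0416667° lat. NE corner is SW corner plus one full cell.
latitude 1.9167, longitude -16.3333.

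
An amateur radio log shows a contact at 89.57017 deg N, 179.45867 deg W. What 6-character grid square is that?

Shift to the Maidenhead origin (180°W, 90°S): lon 0.5413, lat 179.5702.
Field (20°×10°, letters A–R): lon ⌊0.5413/20⌋ = 0 → A; lat ⌊179.5702/10⌋ = 17 → R.
Square (2°×1°, digits 0–9): lon ⌊0.5413/2⌋ = 0; lat ⌊9.5702/1⌋ = 9.
Subsquare (5′×2.5′, letters a–x): lon ⌊0.5413/0.0833333⌋ = 6 → g; lat ⌊0.5702/0.0416667⌋ = 13 → n.

AR09gn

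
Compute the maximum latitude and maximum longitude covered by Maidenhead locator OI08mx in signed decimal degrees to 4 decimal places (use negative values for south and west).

Field O=14, I=8: +14·20° lon, +8·10° lat → SW at lon 100°, lat -10°.
Square 0, 8: +0·2° lon, +8·1° lat → SW at lon 100°, lat -2°.
Subsquare m=12, x=23: +12·0.0833333° lon, +23·0.0416667° lat → SW at lon 101°, lat -1.04167°.
Cell spans 0.0833333° lon × 0.0416667° lat. NE corner is SW corner plus one full cell.
latitude -1.0000, longitude 101.0833.

-1.0000, 101.0833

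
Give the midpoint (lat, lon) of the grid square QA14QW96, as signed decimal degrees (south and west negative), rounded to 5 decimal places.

Field Q=16, A=0: +16·20° lon, +0·10° lat → SW at lon 140°, lat -90°.
Square 1, 4: +1·2° lon, +4·1° lat → SW at lon 142°, lat -86°.
Subsquare q=16, w=22: +16·0.0833333° lon, +22·0.0416667° lat → SW at lon 143.333°, lat -85.0833°.
Extended square 9, 6: +9·0.00833333° lon, +6·0.00416667° lat → SW at lon 143.408°, lat -85.0583°.
Cell spans 0.00833333° lon × 0.00416667° lat. Centre is SW corner plus half of each.
latitude -85.05625, longitude 143.41250.

-85.05625, 143.41250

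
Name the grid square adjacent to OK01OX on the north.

Latitude subsquare x = 23; +1 → 24, wraps to 0 = a, carry into square.
Latitude square 1; +1 → 2.
The longitude characters are unchanged.

OK02oa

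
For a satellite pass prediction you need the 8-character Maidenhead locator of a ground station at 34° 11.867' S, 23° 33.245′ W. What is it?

Offset from 180°W / 90°S: lon 156.44592°, lat 55.80222°.
Field: lon ⌊156.44592/20⌋ = 7 → H; lat ⌊55.80222/10⌋ = 5 → F.
Square: lon ⌊16.44592/2⌋ = 8; lat ⌊5.80222/1⌋ = 5.
Subsquare: lon ⌊0.44592/0.0833333⌋ = 5 → f; lat ⌊0.80222/0.0416667⌋ = 19 → t.
Extended square: lon ⌊0.02925/0.00833333⌋ = 3; lat ⌊0.01055/0.00416667⌋ = 2.

HF85ft32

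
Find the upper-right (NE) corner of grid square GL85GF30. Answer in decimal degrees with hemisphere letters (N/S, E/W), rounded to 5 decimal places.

25.21250° N, 43.46667° W

Field G=6, L=11: +6·20° lon, +11·10° lat → SW at lon -60°, lat 20°.
Square 8, 5: +8·2° lon, +5·1° lat → SW at lon -44°, lat 25°.
Subsquare g=6, f=5: +6·0.0833333° lon, +5·0.0416667° lat → SW at lon -43.5°, lat 25.2083°.
Extended square 3, 0: +3·0.00833333° lon, +0·0.00416667° lat → SW at lon -43.475°, lat 25.2083°.
Cell spans 0.00833333° lon × 0.00416667° lat. NE corner is SW corner plus one full cell.
latitude 25.21250° N, longitude 43.46667° W.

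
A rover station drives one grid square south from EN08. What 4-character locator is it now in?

Latitude square 8; −1 → 7.
The longitude characters are unchanged.

EN07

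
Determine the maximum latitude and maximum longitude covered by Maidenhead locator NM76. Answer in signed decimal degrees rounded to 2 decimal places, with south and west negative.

37.00, 96.00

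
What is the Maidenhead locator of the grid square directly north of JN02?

JN03

Latitude square 2; +1 → 3.
The longitude characters are unchanged.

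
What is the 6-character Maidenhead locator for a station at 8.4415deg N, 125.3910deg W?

Add 180° to longitude and 90° to latitude: 54.6090, 98.4415.
Field: 54.6090/20 → 2 → C, 98.4415/10 → 9 → J; chars CJ.
Square: 14.6090/2 → 7, 8.4415/1 → 8; chars 78.
Subsquare: 0.6090/0.0833333 → 7 → h, 0.4415/0.0416667 → 10 → k; chars hk.

CJ78hk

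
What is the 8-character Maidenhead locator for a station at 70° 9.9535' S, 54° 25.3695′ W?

Add 180° to longitude and 90° to latitude: 125.57717, 19.83411.
Field: lon ⌊125.57717/20⌋ = 6 → G; lat ⌊19.83411/10⌋ = 1 → B.
Square: lon ⌊5.57717/2⌋ = 2; lat ⌊9.83411/1⌋ = 9.
Subsquare: lon ⌊1.57717/0.0833333⌋ = 18 → s; lat ⌊0.83411/0.0416667⌋ = 20 → u.
Extended square: lon ⌊0.07717/0.00833333⌋ = 9; lat ⌊0.00077/0.00416667⌋ = 0.

GB29su90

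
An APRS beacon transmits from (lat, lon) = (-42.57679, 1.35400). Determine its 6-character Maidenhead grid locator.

JE07qk

Add 180° to longitude and 90° to latitude: 181.3540, 47.4232.
Field: lon ⌊181.3540/20⌋ = 9 → J; lat ⌊47.4232/10⌋ = 4 → E.
Square: lon ⌊1.3540/2⌋ = 0; lat ⌊7.4232/1⌋ = 7.
Subsquare: lon ⌊1.3540/0.0833333⌋ = 16 → q; lat ⌊0.4232/0.0416667⌋ = 10 → k.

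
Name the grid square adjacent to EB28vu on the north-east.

Longitude subsquare v = 21; +1 → 22 = w.
Latitude subsquare u = 20; +1 → 21 = v.

EB28wv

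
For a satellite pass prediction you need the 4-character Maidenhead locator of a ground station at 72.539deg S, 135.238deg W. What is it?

Offset from 180°W / 90°S: lon 44.76°, lat 17.46°.
Field: lon ⌊44.76/20⌋ = 2 → C; lat ⌊17.46/10⌋ = 1 → B.
Square: lon ⌊4.76/2⌋ = 2; lat ⌊7.46/1⌋ = 7.

CB27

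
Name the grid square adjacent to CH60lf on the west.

Longitude subsquare l = 11; −1 → 10 = k.
The latitude characters are unchanged.

CH60kf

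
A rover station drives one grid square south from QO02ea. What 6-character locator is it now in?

Latitude subsquare a = 0; −1 → -1, wraps to 23 = x, carry into square.
Latitude square 2; −1 → 1.
The longitude characters are unchanged.

QO01ex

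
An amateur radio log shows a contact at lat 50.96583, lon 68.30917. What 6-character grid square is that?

Offset from 180°W / 90°S: lon 248.3092°, lat 140.9658°.
Field (20°×10°, letters A–R): lon ⌊248.3092/20⌋ = 12 → M; lat ⌊140.9658/10⌋ = 14 → O.
Square (2°×1°, digits 0–9): lon ⌊8.3092/2⌋ = 4; lat ⌊0.9658/1⌋ = 0.
Subsquare (5′×2.5′, letters a–x): lon ⌊0.3092/0.0833333⌋ = 3 → d; lat ⌊0.9658/0.0416667⌋ = 23 → x.

MO40dx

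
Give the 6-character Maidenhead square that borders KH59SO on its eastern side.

KH59to

Longitude subsquare s = 18; +1 → 19 = t.
The latitude characters are unchanged.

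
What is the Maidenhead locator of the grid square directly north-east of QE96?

Longitude square 9; +1 → 10, wraps to 0, carry into field.
Longitude field Q = 16; +1 → 17 = R.
Latitude square 6; +1 → 7.

RE07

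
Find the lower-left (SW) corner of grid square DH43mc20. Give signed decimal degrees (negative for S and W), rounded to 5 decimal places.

-16.91667, -110.98333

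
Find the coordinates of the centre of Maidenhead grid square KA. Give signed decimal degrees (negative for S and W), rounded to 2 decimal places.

-85.00, 30.00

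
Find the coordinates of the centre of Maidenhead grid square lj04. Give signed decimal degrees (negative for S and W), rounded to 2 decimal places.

4.50, 41.00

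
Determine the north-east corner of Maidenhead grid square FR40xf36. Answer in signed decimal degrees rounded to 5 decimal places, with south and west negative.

80.23750, -70.05000

Field F=5, R=17: +5·20° lon, +17·10° lat → SW at lon -80°, lat 80°.
Square 4, 0: +4·2° lon, +0·1° lat → SW at lon -72°, lat 80°.
Subsquare x=23, f=5: +23·0.0833333° lon, +5·0.0416667° lat → SW at lon -70.0833°, lat 80.2083°.
Extended square 3, 6: +3·0.00833333° lon, +6·0.00416667° lat → SW at lon -70.0583°, lat 80.2333°.
Cell spans 0.00833333° lon × 0.00416667° lat. NE corner is SW corner plus one full cell.
latitude 80.23750, longitude -70.05000.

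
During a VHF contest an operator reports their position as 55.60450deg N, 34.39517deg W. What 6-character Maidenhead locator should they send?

HO25to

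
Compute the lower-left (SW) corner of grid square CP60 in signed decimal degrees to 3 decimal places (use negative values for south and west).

Field C=2, P=15: +2·20° lon, +15·10° lat → SW at lon -140°, lat 60°.
Square 6, 0: +6·2° lon, +0·1° lat → SW at lon -128°, lat 60°.
latitude 60.000, longitude -128.000.

60.000, -128.000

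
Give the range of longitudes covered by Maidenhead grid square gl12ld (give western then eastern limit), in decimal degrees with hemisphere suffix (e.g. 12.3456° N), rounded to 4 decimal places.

57.0833° W, 57.0000° W

Field G=6, L=11: +6·20° lon, +11·10° lat → SW at lon -60°, lat 20°.
Square 1, 2: +1·2° lon, +2·1° lat → SW at lon -58°, lat 22°.
Subsquare l=11, d=3: +11·0.0833333° lon, +3·0.0416667° lat → SW at lon -57.0833°, lat 22.125°.
Cell spans 0.0833333° lon × 0.0416667° lat.
west 57.0833° W, east 57.0000° W.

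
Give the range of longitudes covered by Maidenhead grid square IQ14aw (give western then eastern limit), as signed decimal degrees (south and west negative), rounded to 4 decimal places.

-18.0000, -17.9167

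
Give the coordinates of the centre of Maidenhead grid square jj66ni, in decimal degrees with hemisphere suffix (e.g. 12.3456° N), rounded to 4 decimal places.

Field J=9, J=9: +9·20° lon, +9·10° lat → SW at lon 0°, lat 0°.
Square 6, 6: +6·2° lon, +6·1° lat → SW at lon 12°, lat 6°.
Subsquare n=13, i=8: +13·0.0833333° lon, +8·0.0416667° lat → SW at lon 13.0833°, lat 6.33333°.
Cell spans 0.0833333° lon × 0.0416667° lat. Centre is SW corner plus half of each.
latitude 6.3542° N, longitude 13.1250° E.

6.3542° N, 13.1250° E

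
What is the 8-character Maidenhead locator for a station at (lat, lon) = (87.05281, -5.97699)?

IR77ab22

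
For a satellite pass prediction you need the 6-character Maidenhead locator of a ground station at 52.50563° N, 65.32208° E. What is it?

Offset from 180°W / 90°S: lon 245.3221°, lat 142.5056°.
Field: 245.3221/20 → 12 → M, 142.5056/10 → 14 → O; chars MO.
Square: 5.3221/2 → 2, 2.5056/1 → 2; chars 22.
Subsquare: 1.3221/0.0833333 → 15 → p, 0.5056/0.0416667 → 12 → m; chars pm.

MO22pm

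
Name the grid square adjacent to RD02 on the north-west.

QD93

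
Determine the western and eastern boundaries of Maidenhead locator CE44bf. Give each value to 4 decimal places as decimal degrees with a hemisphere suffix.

131.9167° W, 131.8333° W

Field C=2, E=4: +2·20° lon, +4·10° lat → SW at lon -140°, lat -50°.
Square 4, 4: +4·2° lon, +4·1° lat → SW at lon -132°, lat -46°.
Subsquare b=1, f=5: +1·0.0833333° lon, +5·0.0416667° lat → SW at lon -131.917°, lat -45.7917°.
Cell spans 0.0833333° lon × 0.0416667° lat.
west 131.9167° W, east 131.8333° W.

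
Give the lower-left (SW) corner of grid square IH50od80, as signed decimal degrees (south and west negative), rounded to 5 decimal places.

-19.87500, -8.76667

Field I=8, H=7: +8·20° lon, +7·10° lat → SW at lon -20°, lat -20°.
Square 5, 0: +5·2° lon, +0·1° lat → SW at lon -10°, lat -20°.
Subsquare o=14, d=3: +14·0.0833333° lon, +3·0.0416667° lat → SW at lon -8.83333°, lat -19.875°.
Extended square 8, 0: +8·0.00833333° lon, +0·0.00416667° lat → SW at lon -8.76667°, lat -19.875°.
latitude -19.87500, longitude -8.76667.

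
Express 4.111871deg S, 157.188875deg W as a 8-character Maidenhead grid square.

BI15jv73

Shift to the Maidenhead origin (180°W, 90°S): lon 22.81113, lat 85.88813.
Field: 22.81113/20 → 1 → B, 85.88813/10 → 8 → I; chars BI.
Square: 2.81113/2 → 1, 5.88813/1 → 5; chars 15.
Subsquare: 0.81113/0.0833333 → 9 → j, 0.88813/0.0416667 → 21 → v; chars jv.
Extended square: 0.06113/0.00833333 → 7, 0.01313/0.00416667 → 3; chars 73.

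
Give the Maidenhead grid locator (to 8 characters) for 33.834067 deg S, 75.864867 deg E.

MF76wd39

Offset from 180°W / 90°S: lon 255.86487°, lat 56.16593°.
Field: 255.86487/20 → 12 → M, 56.16593/10 → 5 → F; chars MF.
Square: 15.86487/2 → 7, 6.16593/1 → 6; chars 76.
Subsquare: 1.86487/0.0833333 → 22 → w, 0.16593/0.0416667 → 3 → d; chars wd.
Extended square: 0.03153/0.00833333 → 3, 0.04093/0.00416667 → 9; chars 39.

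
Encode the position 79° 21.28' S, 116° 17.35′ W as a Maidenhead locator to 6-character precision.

Add 180° to longitude and 90° to latitude: 63.7108, 10.6453.
Field: 63.7108/20 → 3 → D, 10.6453/10 → 1 → B; chars DB.
Square: 3.7108/2 → 1, 0.6453/1 → 0; chars 10.
Subsquare: 1.7108/0.0833333 → 20 → u, 0.6453/0.0416667 → 15 → p; chars up.

DB10up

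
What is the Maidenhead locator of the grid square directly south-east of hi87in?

Longitude subsquare i = 8; +1 → 9 = j.
Latitude subsquare n = 13; −1 → 12 = m.

HI87jm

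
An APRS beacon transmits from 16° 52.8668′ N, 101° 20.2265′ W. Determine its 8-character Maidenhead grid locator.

DK96hv91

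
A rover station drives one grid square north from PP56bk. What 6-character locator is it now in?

Latitude subsquare k = 10; +1 → 11 = l.
The longitude characters are unchanged.

PP56bl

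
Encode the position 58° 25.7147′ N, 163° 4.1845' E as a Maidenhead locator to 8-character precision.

Shift to the Maidenhead origin (180°W, 90°S): lon 343.06974, lat 148.42858.
Field: lon ⌊343.06974/20⌋ = 17 → R; lat ⌊148.42858/10⌋ = 14 → O.
Square: lon ⌊3.06974/2⌋ = 1; lat ⌊8.42858/1⌋ = 8.
Subsquare: lon ⌊1.06974/0.0833333⌋ = 12 → m; lat ⌊0.42858/0.0416667⌋ = 10 → k.
Extended square: lon ⌊0.06974/0.00833333⌋ = 8; lat ⌊0.01191/0.00416667⌋ = 2.

RO18mk82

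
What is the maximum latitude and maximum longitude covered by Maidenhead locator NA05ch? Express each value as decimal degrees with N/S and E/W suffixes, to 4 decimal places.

84.6667° S, 80.2500° E

Field N=13, A=0: +13·20° lon, +0·10° lat → SW at lon 80°, lat -90°.
Square 0, 5: +0·2° lon, +5·1° lat → SW at lon 80°, lat -85°.
Subsquare c=2, h=7: +2·0.0833333° lon, +7·0.0416667° lat → SW at lon 80.1667°, lat -84.7083°.
Cell spans 0.0833333° lon × 0.0416667° lat. NE corner is SW corner plus one full cell.
latitude 84.6667° S, longitude 80.2500° E.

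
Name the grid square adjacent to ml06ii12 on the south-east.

ML06ii21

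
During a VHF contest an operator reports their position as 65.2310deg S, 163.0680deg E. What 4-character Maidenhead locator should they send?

Offset from 180°W / 90°S: lon 343.07°, lat 24.77°.
Field: lon ⌊343.07/20⌋ = 17 → R; lat ⌊24.77/10⌋ = 2 → C.
Square: lon ⌊3.07/2⌋ = 1; lat ⌊4.77/1⌋ = 4.

RC14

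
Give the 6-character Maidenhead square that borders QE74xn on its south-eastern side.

Longitude subsquare x = 23; +1 → 24, wraps to 0 = a, carry into square.
Longitude square 7; +1 → 8.
Latitude subsquare n = 13; −1 → 12 = m.

QE84am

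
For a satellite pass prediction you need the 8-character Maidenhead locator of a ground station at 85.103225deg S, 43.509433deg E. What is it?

LA14sv15

Add 180° to longitude and 90° to latitude: 223.50943, 4.89678.
Field: 223.50943/20 → 11 → L, 4.89678/10 → 0 → A; chars LA.
Square: 3.50943/2 → 1, 4.89678/1 → 4; chars 14.
Subsquare: 1.50943/0.0833333 → 18 → s, 0.89678/0.0416667 → 21 → v; chars sv.
Extended square: 0.00943/0.00833333 → 1, 0.02178/0.00416667 → 5; chars 15.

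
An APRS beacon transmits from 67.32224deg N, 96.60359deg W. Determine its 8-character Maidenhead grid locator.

Shift to the Maidenhead origin (180°W, 90°S): lon 83.39641, lat 157.32224.
Field (20°×10°, letters A–R): lon ⌊83.39641/20⌋ = 4 → E; lat ⌊157.32224/10⌋ = 15 → P.
Square (2°×1°, digits 0–9): lon ⌊3.39641/2⌋ = 1; lat ⌊7.32224/1⌋ = 7.
Subsquare (5′×2.5′, letters a–x): lon ⌊1.39641/0.0833333⌋ = 16 → q; lat ⌊0.32224/0.0416667⌋ = 7 → h.
Extended square (30″×15″, digits 0–9): lon ⌊0.06308/0.00833333⌋ = 7; lat ⌊0.03057/0.00416667⌋ = 7.

EP17qh77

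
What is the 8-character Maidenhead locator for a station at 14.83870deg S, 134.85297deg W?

Add 180° to longitude and 90° to latitude: 45.14703, 75.16130.
Field: 45.14703/20 → 2 → C, 75.16130/10 → 7 → H; chars CH.
Square: 5.14703/2 → 2, 5.16130/1 → 5; chars 25.
Subsquare: 1.14703/0.0833333 → 13 → n, 0.16130/0.0416667 → 3 → d; chars nd.
Extended square: 0.06370/0.00833333 → 7, 0.03630/0.00416667 → 8; chars 78.

CH25nd78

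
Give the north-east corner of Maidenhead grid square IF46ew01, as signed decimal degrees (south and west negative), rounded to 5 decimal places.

-33.07500, -11.65833

Field I=8, F=5: +8·20° lon, +5·10° lat → SW at lon -20°, lat -40°.
Square 4, 6: +4·2° lon, +6·1° lat → SW at lon -12°, lat -34°.
Subsquare e=4, w=22: +4·0.0833333° lon, +22·0.0416667° lat → SW at lon -11.6667°, lat -33.0833°.
Extended square 0, 1: +0·0.00833333° lon, +1·0.00416667° lat → SW at lon -11.6667°, lat -33.0792°.
Cell spans 0.00833333° lon × 0.00416667° lat. NE corner is SW corner plus one full cell.
latitude -33.07500, longitude -11.65833.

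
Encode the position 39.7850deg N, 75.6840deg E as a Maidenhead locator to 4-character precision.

MM79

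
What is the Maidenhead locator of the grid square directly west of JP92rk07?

JP92qk97

Longitude extended square 0; −1 → -1, wraps to 9, carry into subsquare.
Longitude subsquare r = 17; −1 → 16 = q.
The latitude characters are unchanged.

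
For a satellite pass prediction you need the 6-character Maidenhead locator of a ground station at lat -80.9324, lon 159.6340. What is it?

QA99tb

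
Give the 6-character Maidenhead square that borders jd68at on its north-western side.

Longitude subsquare a = 0; −1 → -1, wraps to 23 = x, carry into square.
Longitude square 6; −1 → 5.
Latitude subsquare t = 19; +1 → 20 = u.

JD58xu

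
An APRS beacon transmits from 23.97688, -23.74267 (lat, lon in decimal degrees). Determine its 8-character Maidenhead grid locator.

HL83dx04

Add 180° to longitude and 90° to latitude: 156.25733, 113.97688.
Field: lon ⌊156.25733/20⌋ = 7 → H; lat ⌊113.97688/10⌋ = 11 → L.
Square: lon ⌊16.25733/2⌋ = 8; lat ⌊3.97688/1⌋ = 3.
Subsquare: lon ⌊0.25733/0.0833333⌋ = 3 → d; lat ⌊0.97688/0.0416667⌋ = 23 → x.
Extended square: lon ⌊0.00733/0.00833333⌋ = 0; lat ⌊0.01855/0.00416667⌋ = 4.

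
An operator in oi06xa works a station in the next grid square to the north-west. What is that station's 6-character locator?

Longitude subsquare x = 23; −1 → 22 = w.
Latitude subsquare a = 0; +1 → 1 = b.

OI06wb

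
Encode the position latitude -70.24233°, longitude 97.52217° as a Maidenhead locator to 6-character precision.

Add 180° to longitude and 90° to latitude: 277.5222, 19.7577.
Field (20°×10°, letters A–R): 277.5222/20 → 13 → N, 19.7577/10 → 1 → B; chars NB.
Square (2°×1°, digits 0–9): 17.5222/2 → 8, 9.7577/1 → 9; chars 89.
Subsquare (5′×2.5′, letters a–x): 1.5222/0.0833333 → 18 → s, 0.7577/0.0416667 → 18 → s; chars ss.

NB89ss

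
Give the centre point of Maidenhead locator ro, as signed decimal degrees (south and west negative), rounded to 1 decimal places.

Field R=17, O=14: +17·20° lon, +14·10° lat → SW at lon 160°, lat 50°.
Cell spans 20° lon × 10° lat. Centre is SW corner plus half of each.
latitude 55.0, longitude 170.0.

55.0, 170.0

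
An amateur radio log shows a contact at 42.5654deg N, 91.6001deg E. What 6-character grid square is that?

NN52tn

Add 180° to longitude and 90° to latitude: 271.6001, 132.5654.
Field: 271.6001/20 → 13 → N, 132.5654/10 → 13 → N; chars NN.
Square: 11.6001/2 → 5, 2.5654/1 → 2; chars 52.
Subsquare: 1.6001/0.0833333 → 19 → t, 0.5654/0.0416667 → 13 → n; chars tn.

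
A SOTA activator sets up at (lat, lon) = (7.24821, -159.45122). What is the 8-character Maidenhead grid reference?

BJ07gf59

Add 180° to longitude and 90° to latitude: 20.54878, 97.24821.
Field: 20.54878/20 → 1 → B, 97.24821/10 → 9 → J; chars BJ.
Square: 0.54878/2 → 0, 7.24821/1 → 7; chars 07.
Subsquare: 0.54878/0.0833333 → 6 → g, 0.24821/0.0416667 → 5 → f; chars gf.
Extended square: 0.04878/0.00833333 → 5, 0.03988/0.00416667 → 9; chars 59.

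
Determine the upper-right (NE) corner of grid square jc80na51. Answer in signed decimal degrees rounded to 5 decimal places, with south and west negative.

Field J=9, C=2: +9·20° lon, +2·10° lat → SW at lon 0°, lat -70°.
Square 8, 0: +8·2° lon, +0·1° lat → SW at lon 16°, lat -70°.
Subsquare n=13, a=0: +13·0.0833333° lon, +0·0.0416667° lat → SW at lon 17.0833°, lat -70°.
Extended square 5, 1: +5·0.00833333° lon, +1·0.00416667° lat → SW at lon 17.125°, lat -69.9958°.
Cell spans 0.00833333° lon × 0.00416667° lat. NE corner is SW corner plus one full cell.
latitude -69.99167, longitude 17.13333.

-69.99167, 17.13333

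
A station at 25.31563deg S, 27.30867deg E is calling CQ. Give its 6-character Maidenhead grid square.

KG34pq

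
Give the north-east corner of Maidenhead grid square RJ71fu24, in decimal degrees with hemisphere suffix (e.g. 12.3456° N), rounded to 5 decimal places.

1.85417° N, 174.44167° E

Field R=17, J=9: +17·20° lon, +9·10° lat → SW at lon 160°, lat 0°.
Square 7, 1: +7·2° lon, +1·1° lat → SW at lon 174°, lat 1°.
Subsquare f=5, u=20: +5·0.0833333° lon, +20·0.0416667° lat → SW at lon 174.417°, lat 1.83333°.
Extended square 2, 4: +2·0.00833333° lon, +4·0.00416667° lat → SW at lon 174.433°, lat 1.85°.
Cell spans 0.00833333° lon × 0.00416667° lat. NE corner is SW corner plus one full cell.
latitude 1.85417° N, longitude 174.44167° E.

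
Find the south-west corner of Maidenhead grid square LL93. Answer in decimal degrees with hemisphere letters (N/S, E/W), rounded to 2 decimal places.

Field L=11, L=11: +11·20° lon, +11·10° lat → SW at lon 40°, lat 20°.
Square 9, 3: +9·2° lon, +3·1° lat → SW at lon 58°, lat 23°.
latitude 23.00° N, longitude 58.00° E.

23.00° N, 58.00° E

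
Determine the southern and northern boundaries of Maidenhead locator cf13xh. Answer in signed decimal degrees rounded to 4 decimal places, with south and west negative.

-36.7083, -36.6667

Field C=2, F=5: +2·20° lon, +5·10° lat → SW at lon -140°, lat -40°.
Square 1, 3: +1·2° lon, +3·1° lat → SW at lon -138°, lat -37°.
Subsquare x=23, h=7: +23·0.0833333° lon, +7·0.0416667° lat → SW at lon -136.083°, lat -36.7083°.
Cell spans 0.0833333° lon × 0.0416667° lat.
south -36.7083, north -36.6667.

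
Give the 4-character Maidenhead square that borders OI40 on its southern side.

Latitude square 0; −1 → -1, wraps to 9, carry into field.
Latitude field I = 8; −1 → 7 = H.
The longitude characters are unchanged.

OH49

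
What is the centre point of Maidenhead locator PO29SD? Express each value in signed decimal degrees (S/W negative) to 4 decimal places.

59.1458, 125.5417

Field P=15, O=14: +15·20° lon, +14·10° lat → SW at lon 120°, lat 50°.
Square 2, 9: +2·2° lon, +9·1° lat → SW at lon 124°, lat 59°.
Subsquare s=18, d=3: +18·0.0833333° lon, +3·0.0416667° lat → SW at lon 125.5°, lat 59.125°.
Cell spans 0.0833333° lon × 0.0416667° lat. Centre is SW corner plus half of each.
latitude 59.1458, longitude 125.5417.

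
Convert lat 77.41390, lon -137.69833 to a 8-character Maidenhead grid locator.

Shift to the Maidenhead origin (180°W, 90°S): lon 42.30167, lat 167.41390.
Field: 42.30167/20 → 2 → C, 167.41390/10 → 16 → Q; chars CQ.
Square: 2.30167/2 → 1, 7.41390/1 → 7; chars 17.
Subsquare: 0.30167/0.0833333 → 3 → d, 0.41390/0.0416667 → 9 → j; chars dj.
Extended square: 0.05167/0.00833333 → 6, 0.03890/0.00416667 → 9; chars 69.

CQ17dj69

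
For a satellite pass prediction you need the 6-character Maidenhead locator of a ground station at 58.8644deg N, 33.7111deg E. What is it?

KO68uu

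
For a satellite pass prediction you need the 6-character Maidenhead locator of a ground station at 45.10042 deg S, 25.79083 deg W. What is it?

HE74cv

Add 180° to longitude and 90° to latitude: 154.2092, 44.8996.
Field: lon ⌊154.2092/20⌋ = 7 → H; lat ⌊44.8996/10⌋ = 4 → E.
Square: lon ⌊14.2092/2⌋ = 7; lat ⌊4.8996/1⌋ = 4.
Subsquare: lon ⌊0.2092/0.0833333⌋ = 2 → c; lat ⌊0.8996/0.0416667⌋ = 21 → v.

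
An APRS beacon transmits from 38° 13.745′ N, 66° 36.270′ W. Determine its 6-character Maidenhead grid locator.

FM68qf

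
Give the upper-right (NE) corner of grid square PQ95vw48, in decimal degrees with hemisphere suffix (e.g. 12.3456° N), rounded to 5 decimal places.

75.95417° N, 139.79167° E

Field P=15, Q=16: +15·20° lon, +16·10° lat → SW at lon 120°, lat 70°.
Square 9, 5: +9·2° lon, +5·1° lat → SW at lon 138°, lat 75°.
Subsquare v=21, w=22: +21·0.0833333° lon, +22·0.0416667° lat → SW at lon 139.75°, lat 75.9167°.
Extended square 4, 8: +4·0.00833333° lon, +8·0.00416667° lat → SW at lon 139.783°, lat 75.95°.
Cell spans 0.00833333° lon × 0.00416667° lat. NE corner is SW corner plus one full cell.
latitude 75.95417° N, longitude 139.79167° E.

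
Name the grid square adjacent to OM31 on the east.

OM41

Longitude square 3; +1 → 4.
The latitude characters are unchanged.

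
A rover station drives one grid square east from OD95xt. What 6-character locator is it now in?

PD05at

Longitude subsquare x = 23; +1 → 24, wraps to 0 = a, carry into square.
Longitude square 9; +1 → 10, wraps to 0, carry into field.
Longitude field O = 14; +1 → 15 = P.
The latitude characters are unchanged.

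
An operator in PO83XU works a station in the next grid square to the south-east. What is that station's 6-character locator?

PO93at

Longitude subsquare x = 23; +1 → 24, wraps to 0 = a, carry into square.
Longitude square 8; +1 → 9.
Latitude subsquare u = 20; −1 → 19 = t.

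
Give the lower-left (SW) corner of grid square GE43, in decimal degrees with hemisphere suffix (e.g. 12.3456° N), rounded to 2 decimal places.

47.00° S, 52.00° W

Field G=6, E=4: +6·20° lon, +4·10° lat → SW at lon -60°, lat -50°.
Square 4, 3: +4·2° lon, +3·1° lat → SW at lon -52°, lat -47°.
latitude 47.00° S, longitude 52.00° W.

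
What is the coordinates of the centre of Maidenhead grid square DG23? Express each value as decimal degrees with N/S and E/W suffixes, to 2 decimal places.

Field D=3, G=6: +3·20° lon, +6·10° lat → SW at lon -120°, lat -30°.
Square 2, 3: +2·2° lon, +3·1° lat → SW at lon -116°, lat -27°.
Cell spans 2° lon × 1° lat. Centre is SW corner plus half of each.
latitude 26.50° S, longitude 115.00° W.

26.50° S, 115.00° W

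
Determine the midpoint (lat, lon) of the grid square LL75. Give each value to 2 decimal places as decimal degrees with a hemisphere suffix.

Field L=11, L=11: +11·20° lon, +11·10° lat → SW at lon 40°, lat 20°.
Square 7, 5: +7·2° lon, +5·1° lat → SW at lon 54°, lat 25°.
Cell spans 2° lon × 1° lat. Centre is SW corner plus half of each.
latitude 25.50° N, longitude 55.00° E.

25.50° N, 55.00° E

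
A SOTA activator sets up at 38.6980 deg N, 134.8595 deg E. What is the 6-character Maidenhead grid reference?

PM78kq

Offset from 180°W / 90°S: lon 314.8595°, lat 128.6980°.
Field (20°×10°, letters A–R): 314.8595/20 → 15 → P, 128.6980/10 → 12 → M; chars PM.
Square (2°×1°, digits 0–9): 14.8595/2 → 7, 8.6980/1 → 8; chars 78.
Subsquare (5′×2.5′, letters a–x): 0.8595/0.0833333 → 10 → k, 0.6980/0.0416667 → 16 → q; chars kq.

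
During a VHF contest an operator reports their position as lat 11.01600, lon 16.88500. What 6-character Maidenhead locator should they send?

Shift to the Maidenhead origin (180°W, 90°S): lon 196.8850, lat 101.0160.
Field (20°×10°, letters A–R): lon ⌊196.8850/20⌋ = 9 → J; lat ⌊101.0160/10⌋ = 10 → K.
Square (2°×1°, digits 0–9): lon ⌊16.8850/2⌋ = 8; lat ⌊1.0160/1⌋ = 1.
Subsquare (5′×2.5′, letters a–x): lon ⌊0.8850/0.0833333⌋ = 10 → k; lat ⌊0.0160/0.0416667⌋ = 0 → a.

JK81ka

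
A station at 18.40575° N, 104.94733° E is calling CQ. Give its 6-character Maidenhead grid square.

Offset from 180°W / 90°S: lon 284.9473°, lat 108.4057°.
Field: 284.9473/20 → 14 → O, 108.4057/10 → 10 → K; chars OK.
Square: 4.9473/2 → 2, 8.4057/1 → 8; chars 28.
Subsquare: 0.9473/0.0833333 → 11 → l, 0.4057/0.0416667 → 9 → j; chars lj.

OK28lj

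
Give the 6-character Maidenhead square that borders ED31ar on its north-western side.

ED21xs

Longitude subsquare a = 0; −1 → -1, wraps to 23 = x, carry into square.
Longitude square 3; −1 → 2.
Latitude subsquare r = 17; +1 → 18 = s.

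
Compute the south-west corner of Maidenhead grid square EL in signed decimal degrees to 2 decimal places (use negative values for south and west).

20.00, -100.00

Field E=4, L=11: +4·20° lon, +11·10° lat → SW at lon -100°, lat 20°.
latitude 20.00, longitude -100.00.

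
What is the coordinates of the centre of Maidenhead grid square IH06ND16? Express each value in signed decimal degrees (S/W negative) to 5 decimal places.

-13.84792, -18.90417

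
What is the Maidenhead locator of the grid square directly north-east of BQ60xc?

BQ70ad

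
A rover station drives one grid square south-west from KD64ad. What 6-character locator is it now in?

Longitude subsquare a = 0; −1 → -1, wraps to 23 = x, carry into square.
Longitude square 6; −1 → 5.
Latitude subsquare d = 3; −1 → 2 = c.

KD54xc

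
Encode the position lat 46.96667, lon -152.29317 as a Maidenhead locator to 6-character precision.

BN36ux

Offset from 180°W / 90°S: lon 27.7068°, lat 136.9667°.
Field (20°×10°, letters A–R): lon ⌊27.7068/20⌋ = 1 → B; lat ⌊136.9667/10⌋ = 13 → N.
Square (2°×1°, digits 0–9): lon ⌊7.7068/2⌋ = 3; lat ⌊6.9667/1⌋ = 6.
Subsquare (5′×2.5′, letters a–x): lon ⌊1.7068/0.0833333⌋ = 20 → u; lat ⌊0.9667/0.0416667⌋ = 23 → x.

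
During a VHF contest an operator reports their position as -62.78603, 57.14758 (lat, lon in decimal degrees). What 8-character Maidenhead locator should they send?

LC87nf71

Offset from 180°W / 90°S: lon 237.14758°, lat 27.21397°.
Field: 237.14758/20 → 11 → L, 27.21397/10 → 2 → C; chars LC.
Square: 17.14758/2 → 8, 7.21397/1 → 7; chars 87.
Subsquare: 1.14758/0.0833333 → 13 → n, 0.21397/0.0416667 → 5 → f; chars nf.
Extended square: 0.06425/0.00833333 → 7, 0.00564/0.00416667 → 1; chars 71.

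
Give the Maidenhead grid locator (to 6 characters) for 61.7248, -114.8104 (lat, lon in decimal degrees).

Shift to the Maidenhead origin (180°W, 90°S): lon 65.1896, lat 151.7248.
Field: lon ⌊65.1896/20⌋ = 3 → D; lat ⌊151.7248/10⌋ = 15 → P.
Square: lon ⌊5.1896/2⌋ = 2; lat ⌊1.7248/1⌋ = 1.
Subsquare: lon ⌊1.1896/0.0833333⌋ = 14 → o; lat ⌊0.7248/0.0416667⌋ = 17 → r.

DP21or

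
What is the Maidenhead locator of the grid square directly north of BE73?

BE74

Latitude square 3; +1 → 4.
The longitude characters are unchanged.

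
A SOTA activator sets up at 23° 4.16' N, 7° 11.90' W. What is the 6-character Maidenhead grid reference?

IL63jb

Offset from 180°W / 90°S: lon 172.8017°, lat 113.0693°.
Field: 172.8017/20 → 8 → I, 113.0693/10 → 11 → L; chars IL.
Square: 12.8017/2 → 6, 3.0693/1 → 3; chars 63.
Subsquare: 0.8017/0.0833333 → 9 → j, 0.0693/0.0416667 → 1 → b; chars jb.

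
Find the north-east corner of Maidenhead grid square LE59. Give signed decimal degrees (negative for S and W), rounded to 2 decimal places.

Field L=11, E=4: +11·20° lon, +4·10° lat → SW at lon 40°, lat -50°.
Square 5, 9: +5·2° lon, +9·1° lat → SW at lon 50°, lat -41°.
Cell spans 2° lon × 1° lat. NE corner is SW corner plus one full cell.
latitude -40.00, longitude 52.00.

-40.00, 52.00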